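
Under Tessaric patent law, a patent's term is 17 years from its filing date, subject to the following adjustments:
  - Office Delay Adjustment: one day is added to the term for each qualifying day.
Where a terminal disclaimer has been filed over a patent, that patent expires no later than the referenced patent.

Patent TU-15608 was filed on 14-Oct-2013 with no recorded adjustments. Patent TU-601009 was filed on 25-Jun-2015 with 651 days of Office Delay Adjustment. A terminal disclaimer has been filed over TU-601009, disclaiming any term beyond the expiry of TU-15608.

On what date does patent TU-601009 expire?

October 14, 2030

Natural term of TU-601009:
  Base: filing + 17 years → 25 June 2032.
  Office Delay Adjustment: +651 days → 7 April 2034.
Expiry of referenced patent TU-15608:
  Base: filing + 17 years → 14 October 2030.
Terminal disclaimer: TU-601009 expires on the earlier of 7 April 2034 and 14 October 2030.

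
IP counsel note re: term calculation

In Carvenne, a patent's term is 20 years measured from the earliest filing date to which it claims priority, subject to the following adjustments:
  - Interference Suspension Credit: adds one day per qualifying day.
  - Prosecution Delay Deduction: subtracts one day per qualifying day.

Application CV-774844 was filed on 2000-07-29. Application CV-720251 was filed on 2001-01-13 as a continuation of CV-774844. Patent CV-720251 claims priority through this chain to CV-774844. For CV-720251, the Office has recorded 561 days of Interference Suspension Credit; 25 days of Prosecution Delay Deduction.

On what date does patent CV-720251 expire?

Earliest priority filing: 29 July 2000.
Base term: 29 July 2000 + 20 years → 29 July 2020.
Interference Suspension Credit: +561 days → 10 February 2022.
Prosecution Delay Deduction: −25 days → 16 January 2022.

January 16, 2022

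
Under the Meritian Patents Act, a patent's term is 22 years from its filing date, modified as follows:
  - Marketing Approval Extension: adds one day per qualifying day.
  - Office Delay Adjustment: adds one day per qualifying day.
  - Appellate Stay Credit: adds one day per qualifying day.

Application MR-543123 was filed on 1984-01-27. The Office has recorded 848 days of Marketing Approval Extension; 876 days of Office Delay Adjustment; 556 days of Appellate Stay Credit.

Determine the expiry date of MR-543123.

April 25, 2012

Base term: filing date + 22 years → 27 January 2006.
Marketing Approval Extension: +848 days → 24 May 2008.
Office Delay Adjustment: +876 days → 17 October 2010.
Appellate Stay Credit: +556 days → 25 April 2012.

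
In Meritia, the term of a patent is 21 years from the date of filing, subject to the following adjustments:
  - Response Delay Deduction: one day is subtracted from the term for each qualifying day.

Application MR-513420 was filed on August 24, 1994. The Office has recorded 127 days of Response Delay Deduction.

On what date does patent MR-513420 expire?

April 19, 2015

Base term: filing date + 21 years → 24 August 2015.
Response Delay Deduction: −127 days → 19 April 2015.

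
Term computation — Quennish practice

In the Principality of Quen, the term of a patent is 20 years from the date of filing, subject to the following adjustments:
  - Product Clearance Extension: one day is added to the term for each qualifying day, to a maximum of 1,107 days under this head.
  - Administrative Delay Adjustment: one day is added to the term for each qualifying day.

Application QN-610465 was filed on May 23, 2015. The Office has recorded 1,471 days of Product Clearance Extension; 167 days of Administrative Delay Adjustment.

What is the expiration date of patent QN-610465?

Base term: filing date + 20 years → 23 May 2035.
Product Clearance Extension: 1471 days claimed exceeds the 1107-day cap, so +1107 days → 3 June 2038.
Administrative Delay Adjustment: +167 days → 17 November 2038.

2038-11-17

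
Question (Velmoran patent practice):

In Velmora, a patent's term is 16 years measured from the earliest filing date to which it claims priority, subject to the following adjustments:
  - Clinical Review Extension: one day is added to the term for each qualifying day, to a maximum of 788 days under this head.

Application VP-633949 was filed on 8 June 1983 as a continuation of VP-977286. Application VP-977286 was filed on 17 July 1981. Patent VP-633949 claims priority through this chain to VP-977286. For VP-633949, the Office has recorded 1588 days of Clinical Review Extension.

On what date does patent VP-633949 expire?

Earliest priority filing: 17 July 1981.
Base term: 17 July 1981 + 16 years → 17 July 1997.
Clinical Review Extension: 1588 days claimed exceeds the 788-day cap, so +788 days → 13 September 1999.

September 13, 1999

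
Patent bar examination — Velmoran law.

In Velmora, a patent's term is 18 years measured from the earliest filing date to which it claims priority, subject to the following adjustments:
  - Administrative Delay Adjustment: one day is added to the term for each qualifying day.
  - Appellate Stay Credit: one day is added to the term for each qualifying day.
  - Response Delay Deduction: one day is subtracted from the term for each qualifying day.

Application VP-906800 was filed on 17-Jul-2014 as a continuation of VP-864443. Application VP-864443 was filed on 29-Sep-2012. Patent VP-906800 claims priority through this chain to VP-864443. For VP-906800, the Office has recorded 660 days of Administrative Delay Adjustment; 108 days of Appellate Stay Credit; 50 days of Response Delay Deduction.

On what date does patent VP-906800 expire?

Earliest priority filing: 29 September 2012.
Base term: 29 September 2012 + 18 years → 29 September 2030.
Administrative Delay Adjustment: +660 days → 20 July 2032.
Appellate Stay Credit: +108 days → 5 November 2032.
Response Delay Deduction: −50 days → 16 September 2032.

September 16, 2032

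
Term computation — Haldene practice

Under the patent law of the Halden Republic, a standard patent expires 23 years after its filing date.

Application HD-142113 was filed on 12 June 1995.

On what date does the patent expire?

June 12, 2018

Filing date + 23 years → 12 June 2018.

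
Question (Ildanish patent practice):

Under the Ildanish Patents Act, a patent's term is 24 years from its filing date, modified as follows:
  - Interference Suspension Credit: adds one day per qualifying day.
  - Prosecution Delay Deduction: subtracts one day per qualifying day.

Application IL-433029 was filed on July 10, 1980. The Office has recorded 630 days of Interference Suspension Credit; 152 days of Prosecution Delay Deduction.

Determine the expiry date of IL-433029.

2005-10-31

Base term: filing date + 24 years → 10 July 2004.
Interference Suspension Credit: +630 days → 1 April 2006.
Prosecution Delay Deduction: −152 days → 31 October 2005.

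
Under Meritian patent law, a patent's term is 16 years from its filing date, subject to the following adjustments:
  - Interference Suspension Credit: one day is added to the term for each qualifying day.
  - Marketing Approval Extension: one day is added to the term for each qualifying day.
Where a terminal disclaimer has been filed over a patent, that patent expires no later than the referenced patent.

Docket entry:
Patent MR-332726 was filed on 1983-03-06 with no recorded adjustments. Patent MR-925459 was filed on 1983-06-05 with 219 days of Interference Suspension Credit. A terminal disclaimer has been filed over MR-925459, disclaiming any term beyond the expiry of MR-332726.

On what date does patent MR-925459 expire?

Natural term of MR-925459:
  Base: filing + 16 years → 5 June 1999.
  Interference Suspension Credit: +219 days → 10 January 2000.
Expiry of referenced patent MR-332726:
  Base: filing + 16 years → 6 March 1999.
Terminal disclaimer: MR-925459 expires on the earlier of 10 January 2000 and 6 March 1999.

1999-03-06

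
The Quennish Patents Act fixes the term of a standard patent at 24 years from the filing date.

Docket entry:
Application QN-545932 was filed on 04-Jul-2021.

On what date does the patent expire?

Filing date + 24 years → 4 July 2045.

2045-07-04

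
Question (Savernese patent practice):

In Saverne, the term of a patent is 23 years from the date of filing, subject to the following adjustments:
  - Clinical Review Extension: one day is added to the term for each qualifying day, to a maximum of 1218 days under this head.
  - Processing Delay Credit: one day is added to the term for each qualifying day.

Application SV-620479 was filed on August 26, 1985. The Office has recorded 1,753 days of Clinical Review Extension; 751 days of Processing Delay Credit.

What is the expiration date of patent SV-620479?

January 16, 2014

Base term: filing date + 23 years → 26 August 2008.
Clinical Review Extension: 1753 days claimed exceeds the 1218-day cap, so +1218 days → 27 December 2011.
Processing Delay Credit: +751 days → 16 January 2014.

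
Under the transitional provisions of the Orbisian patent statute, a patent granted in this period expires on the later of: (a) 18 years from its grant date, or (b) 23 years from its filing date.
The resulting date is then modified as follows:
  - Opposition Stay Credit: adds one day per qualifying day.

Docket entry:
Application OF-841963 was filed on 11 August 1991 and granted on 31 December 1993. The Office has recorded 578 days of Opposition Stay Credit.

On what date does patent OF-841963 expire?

2016-03-11

(a) grant + 18 years → 31 December 2011.
(b) filing + 23 years → 11 August 2014.
Later of the two: 11 August 2014.
Opposition Stay Credit: +578 days → 11 March 2016.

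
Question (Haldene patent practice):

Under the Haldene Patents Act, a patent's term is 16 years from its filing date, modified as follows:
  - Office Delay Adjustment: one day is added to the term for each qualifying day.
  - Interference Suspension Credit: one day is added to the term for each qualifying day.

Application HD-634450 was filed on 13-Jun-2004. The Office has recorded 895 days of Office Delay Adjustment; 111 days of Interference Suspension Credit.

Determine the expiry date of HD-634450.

Base term: filing date + 16 years → 13 June 2020.
Office Delay Adjustment: +895 days → 25 November 2022.
Interference Suspension Credit: +111 days → 16 March 2023.

March 16, 2023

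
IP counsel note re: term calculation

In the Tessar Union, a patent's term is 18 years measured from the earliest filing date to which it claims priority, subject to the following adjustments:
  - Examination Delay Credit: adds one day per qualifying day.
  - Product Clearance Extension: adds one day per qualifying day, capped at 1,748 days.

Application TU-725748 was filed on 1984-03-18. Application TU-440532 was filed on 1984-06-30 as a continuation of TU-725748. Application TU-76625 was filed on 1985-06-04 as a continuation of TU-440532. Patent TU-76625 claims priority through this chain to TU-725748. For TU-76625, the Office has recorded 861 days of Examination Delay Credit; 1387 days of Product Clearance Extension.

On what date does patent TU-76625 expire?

Earliest priority filing: 18 March 1984.
Base term: 18 March 1984 + 18 years → 18 March 2002.
Examination Delay Credit: +861 days → 26 July 2004.
Product Clearance Extension: 1387 days (within the 1748-day cap) → +1387 days → 13 May 2008.

2008-05-13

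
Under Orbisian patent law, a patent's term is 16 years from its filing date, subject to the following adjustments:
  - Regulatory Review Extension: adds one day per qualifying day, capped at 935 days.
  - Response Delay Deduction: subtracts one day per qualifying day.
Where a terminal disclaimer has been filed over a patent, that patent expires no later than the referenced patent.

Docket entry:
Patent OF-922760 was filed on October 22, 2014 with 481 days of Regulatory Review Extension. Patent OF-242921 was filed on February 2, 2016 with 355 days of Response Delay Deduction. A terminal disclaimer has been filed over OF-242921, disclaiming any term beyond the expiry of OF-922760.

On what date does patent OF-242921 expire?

2031-02-12

Natural term of OF-242921:
  Base: filing + 16 years → 2 February 2032.
  Response Delay Deduction: −355 days → 12 February 2031.
Expiry of referenced patent OF-922760:
  Base: filing + 16 years → 22 October 2030.
  Regulatory Review Extension: 481 days (within the 935-day cap) → +481 days → 15 February 2032.
Terminal disclaimer: OF-242921 expires on the earlier of 12 February 2031 and 15 February 2032.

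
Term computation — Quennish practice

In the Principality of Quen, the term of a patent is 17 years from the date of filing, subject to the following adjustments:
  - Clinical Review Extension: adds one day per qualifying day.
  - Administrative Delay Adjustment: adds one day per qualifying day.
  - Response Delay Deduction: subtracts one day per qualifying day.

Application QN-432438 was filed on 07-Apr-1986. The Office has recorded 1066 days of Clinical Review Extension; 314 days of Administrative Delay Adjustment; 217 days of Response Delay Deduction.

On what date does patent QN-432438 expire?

Base term: filing date + 17 years → 7 April 2003.
Clinical Review Extension: +1066 days → 8 March 2006.
Administrative Delay Adjustment: +314 days → 16 January 2007.
Response Delay Deduction: −217 days → 13 June 2006.

2006-06-13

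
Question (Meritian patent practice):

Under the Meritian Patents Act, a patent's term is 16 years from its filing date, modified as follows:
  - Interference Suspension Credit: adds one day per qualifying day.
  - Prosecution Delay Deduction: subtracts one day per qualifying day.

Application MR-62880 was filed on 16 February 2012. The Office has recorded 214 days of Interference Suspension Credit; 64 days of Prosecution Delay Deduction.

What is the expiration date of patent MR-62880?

July 15, 2028

Base term: filing date + 16 years → 16 February 2028.
Interference Suspension Credit: +214 days → 17 September 2028.
Prosecution Delay Deduction: −64 days → 15 July 2028.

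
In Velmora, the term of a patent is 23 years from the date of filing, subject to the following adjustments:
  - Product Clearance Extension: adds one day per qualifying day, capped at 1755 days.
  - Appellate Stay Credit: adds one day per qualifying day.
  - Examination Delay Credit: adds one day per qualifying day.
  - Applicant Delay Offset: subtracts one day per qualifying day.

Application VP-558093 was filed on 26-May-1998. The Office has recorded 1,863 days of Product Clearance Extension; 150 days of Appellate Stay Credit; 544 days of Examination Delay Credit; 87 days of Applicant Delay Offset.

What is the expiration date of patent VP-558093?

Base term: filing date + 23 years → 26 May 2021.
Product Clearance Extension: 1863 days claimed exceeds the 1755-day cap, so +1755 days → 16 March 2026.
Appellate Stay Credit: +150 days → 13 August 2026.
Examination Delay Credit: +544 days → 8 February 2028.
Applicant Delay Offset: −87 days → 13 November 2027.

November 13, 2027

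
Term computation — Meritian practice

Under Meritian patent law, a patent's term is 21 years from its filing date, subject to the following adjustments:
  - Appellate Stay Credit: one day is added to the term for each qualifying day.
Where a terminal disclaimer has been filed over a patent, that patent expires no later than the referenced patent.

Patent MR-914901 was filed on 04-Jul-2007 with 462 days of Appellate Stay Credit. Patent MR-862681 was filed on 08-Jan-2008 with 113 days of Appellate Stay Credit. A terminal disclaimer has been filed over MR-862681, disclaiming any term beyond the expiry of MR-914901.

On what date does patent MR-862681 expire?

Natural term of MR-862681:
  Base: filing + 21 years → 8 January 2029.
  Appellate Stay Credit: +113 days → 1 May 2029.
Expiry of referenced patent MR-914901:
  Base: filing + 21 years → 4 July 2028.
  Appellate Stay Credit: +462 days → 9 October 2029.
Terminal disclaimer: MR-862681 expires on the earlier of 1 May 2029 and 9 October 2029.

May 1, 2029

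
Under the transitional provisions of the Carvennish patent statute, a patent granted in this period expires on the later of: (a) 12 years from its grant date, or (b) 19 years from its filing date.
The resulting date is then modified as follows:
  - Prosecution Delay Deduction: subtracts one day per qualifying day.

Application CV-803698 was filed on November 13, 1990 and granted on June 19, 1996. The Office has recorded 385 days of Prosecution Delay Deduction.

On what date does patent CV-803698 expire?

(a) grant + 12 years → 19 June 2008.
(b) filing + 19 years → 13 November 2009.
Later of the two: 13 November 2009.
Prosecution Delay Deduction: −385 days → 24 October 2008.

2008-10-24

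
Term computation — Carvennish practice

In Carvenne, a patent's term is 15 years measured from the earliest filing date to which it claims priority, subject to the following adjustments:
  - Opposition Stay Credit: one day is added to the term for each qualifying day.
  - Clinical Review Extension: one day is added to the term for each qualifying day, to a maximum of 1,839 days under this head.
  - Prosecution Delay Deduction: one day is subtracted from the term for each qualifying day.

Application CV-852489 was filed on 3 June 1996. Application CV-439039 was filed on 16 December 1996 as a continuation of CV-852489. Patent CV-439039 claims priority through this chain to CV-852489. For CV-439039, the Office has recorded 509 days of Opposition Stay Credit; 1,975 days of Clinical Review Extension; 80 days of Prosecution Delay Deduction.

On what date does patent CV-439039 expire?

Earliest priority filing: 3 June 1996.
Base term: 3 June 1996 + 15 years → 3 June 2011.
Opposition Stay Credit: +509 days → 24 October 2012.
Clinical Review Extension: 1975 days claimed exceeds the 1839-day cap, so +1839 days → 6 November 2017.
Prosecution Delay Deduction: −80 days → 18 August 2017.

August 18, 2017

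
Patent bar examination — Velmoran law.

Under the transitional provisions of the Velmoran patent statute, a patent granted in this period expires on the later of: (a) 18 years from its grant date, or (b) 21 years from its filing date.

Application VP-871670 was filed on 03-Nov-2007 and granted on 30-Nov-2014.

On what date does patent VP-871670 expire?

(a) grant + 18 years → 30 November 2032.
(b) filing + 21 years → 3 November 2028.
Later of the two: 30 November 2032.

November 30, 2032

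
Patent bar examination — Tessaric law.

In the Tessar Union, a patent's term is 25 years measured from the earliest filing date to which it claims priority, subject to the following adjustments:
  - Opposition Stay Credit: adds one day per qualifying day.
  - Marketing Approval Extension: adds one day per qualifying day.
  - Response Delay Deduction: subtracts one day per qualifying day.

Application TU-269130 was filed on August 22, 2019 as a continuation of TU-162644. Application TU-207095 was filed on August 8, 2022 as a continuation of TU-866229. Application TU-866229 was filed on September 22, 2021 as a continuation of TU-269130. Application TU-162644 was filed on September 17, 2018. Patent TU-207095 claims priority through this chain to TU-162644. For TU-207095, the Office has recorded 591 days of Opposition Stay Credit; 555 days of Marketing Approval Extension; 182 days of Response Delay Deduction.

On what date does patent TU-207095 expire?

May 8, 2046

Earliest priority filing: 17 September 2018.
Base term: 17 September 2018 + 25 years → 17 September 2043.
Opposition Stay Credit: +591 days → 30 April 2045.
Marketing Approval Extension: +555 days → 6 November 2046.
Response Delay Deduction: −182 days → 8 May 2046.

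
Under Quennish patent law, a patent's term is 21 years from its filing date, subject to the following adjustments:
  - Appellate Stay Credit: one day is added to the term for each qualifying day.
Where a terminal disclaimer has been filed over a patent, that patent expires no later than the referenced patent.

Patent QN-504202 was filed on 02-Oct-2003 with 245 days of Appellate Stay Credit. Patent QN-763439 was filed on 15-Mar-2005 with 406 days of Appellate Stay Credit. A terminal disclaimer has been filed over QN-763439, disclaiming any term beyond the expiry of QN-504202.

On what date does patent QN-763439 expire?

2025-06-04

Natural term of QN-763439:
  Base: filing + 21 years → 15 March 2026.
  Appellate Stay Credit: +406 days → 25 April 2027.
Expiry of referenced patent QN-504202:
  Base: filing + 21 years → 2 October 2024.
  Appellate Stay Credit: +245 days → 4 June 2025.
Terminal disclaimer: QN-763439 expires on the earlier of 25 April 2027 and 4 June 2025.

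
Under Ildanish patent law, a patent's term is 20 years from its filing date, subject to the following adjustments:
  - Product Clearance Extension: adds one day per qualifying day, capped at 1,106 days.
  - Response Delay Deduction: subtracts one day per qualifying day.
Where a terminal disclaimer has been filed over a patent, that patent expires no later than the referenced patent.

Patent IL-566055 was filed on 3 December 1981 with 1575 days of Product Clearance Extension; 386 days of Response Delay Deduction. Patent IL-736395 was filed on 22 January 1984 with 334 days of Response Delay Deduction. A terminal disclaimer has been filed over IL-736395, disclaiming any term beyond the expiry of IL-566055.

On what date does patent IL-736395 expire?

2003-02-22

Natural term of IL-736395:
  Base: filing + 20 years → 22 January 2004.
  Response Delay Deduction: −334 days → 22 February 2003.
Expiry of referenced patent IL-566055:
  Base: filing + 20 years → 3 December 2001.
  Product Clearance Extension: 1575 days claimed exceeds the 1106-day cap, so +1106 days → 13 December 2004.
  Response Delay Deduction: −386 days → 23 November 2003.
Terminal disclaimer: IL-736395 expires on the earlier of 22 February 2003 and 23 November 2003.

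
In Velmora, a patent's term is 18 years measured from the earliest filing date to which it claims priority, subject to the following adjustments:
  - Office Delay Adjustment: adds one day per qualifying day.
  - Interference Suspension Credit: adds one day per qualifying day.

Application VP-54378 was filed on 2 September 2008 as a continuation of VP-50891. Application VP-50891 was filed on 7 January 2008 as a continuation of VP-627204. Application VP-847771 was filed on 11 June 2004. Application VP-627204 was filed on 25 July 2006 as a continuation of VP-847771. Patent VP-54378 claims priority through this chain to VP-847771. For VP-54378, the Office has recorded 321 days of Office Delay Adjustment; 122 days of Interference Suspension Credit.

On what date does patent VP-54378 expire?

August 28, 2023

Earliest priority filing: 11 June 2004.
Base term: 11 June 2004 + 18 years → 11 June 2022.
Office Delay Adjustment: +321 days → 28 April 2023.
Interference Suspension Credit: +122 days → 28 August 2023.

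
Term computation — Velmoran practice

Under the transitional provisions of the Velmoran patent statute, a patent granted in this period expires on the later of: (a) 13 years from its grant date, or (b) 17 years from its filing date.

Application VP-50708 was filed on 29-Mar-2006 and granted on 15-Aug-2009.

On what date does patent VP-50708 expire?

2023-03-29

(a) grant + 13 years → 15 August 2022.
(b) filing + 17 years → 29 March 2023.
Later of the two: 29 March 2023.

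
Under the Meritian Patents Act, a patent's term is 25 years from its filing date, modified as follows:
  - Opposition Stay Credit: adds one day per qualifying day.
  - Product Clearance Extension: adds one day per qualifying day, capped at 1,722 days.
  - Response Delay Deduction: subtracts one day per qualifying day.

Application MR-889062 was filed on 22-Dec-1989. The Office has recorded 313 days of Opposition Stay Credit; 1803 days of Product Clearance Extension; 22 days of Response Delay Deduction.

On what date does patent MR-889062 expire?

2020-06-26

Base term: filing date + 25 years → 22 December 2014.
Opposition Stay Credit: +313 days → 31 October 2015.
Product Clearance Extension: 1803 days claimed exceeds the 1722-day cap, so +1722 days → 18 July 2020.
Response Delay Deduction: −22 days → 26 June 2020.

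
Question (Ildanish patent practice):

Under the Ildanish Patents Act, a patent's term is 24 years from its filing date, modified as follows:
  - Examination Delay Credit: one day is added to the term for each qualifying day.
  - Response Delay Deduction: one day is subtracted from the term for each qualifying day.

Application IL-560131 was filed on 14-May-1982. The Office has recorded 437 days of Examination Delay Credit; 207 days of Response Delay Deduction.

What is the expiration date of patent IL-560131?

Base term: filing date + 24 years → 14 May 2006.
Examination Delay Credit: +437 days → 25 July 2007.
Response Delay Deduction: −207 days → 30 December 2006.

2006-12-30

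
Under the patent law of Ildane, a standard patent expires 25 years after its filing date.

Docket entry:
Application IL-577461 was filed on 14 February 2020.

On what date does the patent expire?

February 14, 2045

Filing date + 25 years → 14 February 2045.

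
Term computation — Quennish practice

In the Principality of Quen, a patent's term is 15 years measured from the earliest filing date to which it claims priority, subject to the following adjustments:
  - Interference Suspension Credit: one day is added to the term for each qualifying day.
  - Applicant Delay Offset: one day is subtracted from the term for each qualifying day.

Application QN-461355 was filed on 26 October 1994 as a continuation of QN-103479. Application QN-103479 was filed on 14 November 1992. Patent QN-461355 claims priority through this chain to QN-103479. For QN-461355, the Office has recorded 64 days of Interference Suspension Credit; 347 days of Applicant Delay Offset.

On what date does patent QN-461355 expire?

2007-02-04

Earliest priority filing: 14 November 1992.
Base term: 14 November 1992 + 15 years → 14 November 2007.
Interference Suspension Credit: +64 days → 17 January 2008.
Applicant Delay Offset: −347 days → 4 February 2007.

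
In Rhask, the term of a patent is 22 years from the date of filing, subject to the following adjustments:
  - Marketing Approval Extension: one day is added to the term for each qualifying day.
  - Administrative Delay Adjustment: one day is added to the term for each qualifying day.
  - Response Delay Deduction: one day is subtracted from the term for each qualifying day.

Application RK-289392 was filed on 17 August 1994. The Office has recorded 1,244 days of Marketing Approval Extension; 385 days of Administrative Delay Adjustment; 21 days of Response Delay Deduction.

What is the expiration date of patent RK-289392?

January 11, 2021

Base term: filing date + 22 years → 17 August 2016.
Marketing Approval Extension: +1244 days → 13 January 2020.
Administrative Delay Adjustment: +385 days → 1 February 2021.
Response Delay Deduction: −21 days → 11 January 2021.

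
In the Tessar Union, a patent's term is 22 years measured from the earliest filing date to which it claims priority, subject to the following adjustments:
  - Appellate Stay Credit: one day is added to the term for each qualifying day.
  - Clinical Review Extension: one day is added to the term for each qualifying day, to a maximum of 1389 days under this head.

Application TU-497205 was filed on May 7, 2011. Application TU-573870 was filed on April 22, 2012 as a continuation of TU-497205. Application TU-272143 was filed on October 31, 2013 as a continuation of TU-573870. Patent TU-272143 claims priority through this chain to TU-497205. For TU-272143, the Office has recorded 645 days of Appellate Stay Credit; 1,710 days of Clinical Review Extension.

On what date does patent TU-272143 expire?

2038-12-01

Earliest priority filing: 7 May 2011.
Base term: 7 May 2011 + 22 years → 7 May 2033.
Appellate Stay Credit: +645 days → 11 February 2035.
Clinical Review Extension: 1710 days claimed exceeds the 1389-day cap, so +1389 days → 1 December 2038.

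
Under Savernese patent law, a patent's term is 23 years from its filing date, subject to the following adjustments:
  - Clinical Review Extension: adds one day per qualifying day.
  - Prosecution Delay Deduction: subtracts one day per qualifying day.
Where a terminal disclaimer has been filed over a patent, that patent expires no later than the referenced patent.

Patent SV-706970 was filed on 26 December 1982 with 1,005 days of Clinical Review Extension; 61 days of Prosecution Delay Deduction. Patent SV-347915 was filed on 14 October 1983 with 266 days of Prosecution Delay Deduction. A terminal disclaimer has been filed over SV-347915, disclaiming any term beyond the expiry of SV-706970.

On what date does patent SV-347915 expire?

2006-01-21

Natural term of SV-347915:
  Base: filing + 23 years → 14 October 2006.
  Prosecution Delay Deduction: −266 days → 21 January 2006.
Expiry of referenced patent SV-706970:
  Base: filing + 23 years → 26 December 2005.
  Clinical Review Extension: +1005 days → 26 September 2008.
  Prosecution Delay Deduction: −61 days → 27 July 2008.
Terminal disclaimer: SV-347915 expires on the earlier of 21 January 2006 and 27 July 2008.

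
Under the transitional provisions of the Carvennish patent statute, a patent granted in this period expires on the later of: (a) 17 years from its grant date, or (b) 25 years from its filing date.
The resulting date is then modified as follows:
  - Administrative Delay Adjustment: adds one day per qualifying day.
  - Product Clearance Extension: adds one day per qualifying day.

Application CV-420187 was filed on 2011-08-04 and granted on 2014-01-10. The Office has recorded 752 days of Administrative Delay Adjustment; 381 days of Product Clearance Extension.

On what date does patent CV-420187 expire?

(a) grant + 17 years → 10 January 2031.
(b) filing + 25 years → 4 August 2036.
Later of the two: 4 August 2036.
Administrative Delay Adjustment: +752 days → 26 August 2038.
Product Clearance Extension: +381 days → 11 September 2039.

September 11, 2039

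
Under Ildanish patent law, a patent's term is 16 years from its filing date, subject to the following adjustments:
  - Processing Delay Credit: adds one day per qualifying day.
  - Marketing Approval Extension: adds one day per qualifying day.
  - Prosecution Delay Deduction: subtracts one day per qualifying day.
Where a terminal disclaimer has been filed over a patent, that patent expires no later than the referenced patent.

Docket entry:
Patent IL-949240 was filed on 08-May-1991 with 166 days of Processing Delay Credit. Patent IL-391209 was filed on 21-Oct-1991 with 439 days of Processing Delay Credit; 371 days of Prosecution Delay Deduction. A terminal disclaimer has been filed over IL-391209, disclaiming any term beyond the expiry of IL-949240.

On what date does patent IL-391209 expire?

2007-10-21

Natural term of IL-391209:
  Base: filing + 16 years → 21 October 2007.
  Processing Delay Credit: +439 days → 2 January 2009.
  Prosecution Delay Deduction: −371 days → 28 December 2007.
Expiry of referenced patent IL-949240:
  Base: filing + 16 years → 8 May 2007.
  Processing Delay Credit: +166 days → 21 October 2007.
Terminal disclaimer: IL-391209 expires on the earlier of 28 December 2007 and 21 October 2007.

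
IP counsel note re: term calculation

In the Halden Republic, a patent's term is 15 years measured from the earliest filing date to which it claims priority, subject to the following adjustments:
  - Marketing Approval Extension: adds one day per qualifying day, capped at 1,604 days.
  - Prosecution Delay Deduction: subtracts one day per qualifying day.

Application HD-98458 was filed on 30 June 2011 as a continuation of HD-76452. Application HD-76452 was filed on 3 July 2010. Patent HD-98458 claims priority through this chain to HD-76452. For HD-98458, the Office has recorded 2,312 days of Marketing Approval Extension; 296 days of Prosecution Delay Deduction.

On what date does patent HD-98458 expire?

Earliest priority filing: 3 July 2010.
Base term: 3 July 2010 + 15 years → 3 July 2025.
Marketing Approval Extension: 2312 days claimed exceeds the 1604-day cap, so +1604 days → 23 November 2029.
Prosecution Delay Deduction: −296 days → 31 January 2029.

January 31, 2029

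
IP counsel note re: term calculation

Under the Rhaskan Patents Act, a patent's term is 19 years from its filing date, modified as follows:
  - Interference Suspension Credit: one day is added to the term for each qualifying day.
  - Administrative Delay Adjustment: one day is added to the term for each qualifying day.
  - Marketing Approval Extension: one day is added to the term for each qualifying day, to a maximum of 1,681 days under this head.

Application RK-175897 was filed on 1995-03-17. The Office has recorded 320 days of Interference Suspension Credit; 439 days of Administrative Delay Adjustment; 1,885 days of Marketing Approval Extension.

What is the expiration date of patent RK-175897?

November 20, 2020

Base term: filing date + 19 years → 17 March 2014.
Interference Suspension Credit: +320 days → 31 January 2015.
Administrative Delay Adjustment: +439 days → 14 April 2016.
Marketing Approval Extension: 1885 days claimed exceeds the 1681-day cap, so +1681 days → 20 November 2020.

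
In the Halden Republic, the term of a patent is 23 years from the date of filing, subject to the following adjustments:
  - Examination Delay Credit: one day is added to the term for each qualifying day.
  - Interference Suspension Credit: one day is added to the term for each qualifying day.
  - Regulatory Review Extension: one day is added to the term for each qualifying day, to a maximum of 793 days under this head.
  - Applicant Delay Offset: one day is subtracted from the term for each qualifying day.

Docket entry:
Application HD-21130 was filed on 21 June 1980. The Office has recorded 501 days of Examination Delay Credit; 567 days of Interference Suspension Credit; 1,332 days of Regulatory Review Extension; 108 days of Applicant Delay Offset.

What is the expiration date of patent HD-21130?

Base term: filing date + 23 years → 21 June 2003.
Examination Delay Credit: +501 days → 3 November 2004.
Interference Suspension Credit: +567 days → 24 May 2006.
Regulatory Review Extension: 1332 days claimed exceeds the 793-day cap, so +793 days → 25 July 2008.
Applicant Delay Offset: −108 days → 8 April 2008.

April 8, 2008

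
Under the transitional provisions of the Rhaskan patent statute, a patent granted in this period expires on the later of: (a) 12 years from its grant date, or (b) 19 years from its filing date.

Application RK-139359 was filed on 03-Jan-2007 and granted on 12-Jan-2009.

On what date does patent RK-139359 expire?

(a) grant + 12 years → 12 January 2021.
(b) filing + 19 years → 3 January 2026.
Later of the two: 3 January 2026.

January 3, 2026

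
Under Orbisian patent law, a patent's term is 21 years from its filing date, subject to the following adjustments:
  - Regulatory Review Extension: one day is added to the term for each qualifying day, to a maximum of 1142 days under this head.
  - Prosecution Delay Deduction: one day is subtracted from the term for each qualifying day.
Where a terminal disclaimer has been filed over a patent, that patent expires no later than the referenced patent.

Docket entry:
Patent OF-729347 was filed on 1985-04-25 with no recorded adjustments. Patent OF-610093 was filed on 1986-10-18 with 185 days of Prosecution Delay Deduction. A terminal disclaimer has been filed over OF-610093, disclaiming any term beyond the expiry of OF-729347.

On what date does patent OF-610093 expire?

Natural term of OF-610093:
  Base: filing + 21 years → 18 October 2007.
  Prosecution Delay Deduction: −185 days → 16 April 2007.
Expiry of referenced patent OF-729347:
  Base: filing + 21 years → 25 April 2006.
Terminal disclaimer: OF-610093 expires on the earlier of 16 April 2007 and 25 April 2006.

2006-04-25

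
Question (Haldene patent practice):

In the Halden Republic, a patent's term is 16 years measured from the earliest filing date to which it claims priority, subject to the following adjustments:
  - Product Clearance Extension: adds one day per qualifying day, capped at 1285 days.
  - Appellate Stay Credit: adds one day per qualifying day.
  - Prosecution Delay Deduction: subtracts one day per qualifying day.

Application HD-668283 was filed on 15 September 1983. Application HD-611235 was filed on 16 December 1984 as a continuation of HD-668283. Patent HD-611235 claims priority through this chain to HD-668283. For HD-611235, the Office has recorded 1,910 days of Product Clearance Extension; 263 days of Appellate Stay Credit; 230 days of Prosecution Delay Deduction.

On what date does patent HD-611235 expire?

April 25, 2003

Earliest priority filing: 15 September 1983.
Base term: 15 September 1983 + 16 years → 15 September 1999.
Product Clearance Extension: 1910 days claimed exceeds the 1285-day cap, so +1285 days → 23 March 2003.
Appellate Stay Credit: +263 days → 11 December 2003.
Prosecution Delay Deduction: −230 days → 25 April 2003.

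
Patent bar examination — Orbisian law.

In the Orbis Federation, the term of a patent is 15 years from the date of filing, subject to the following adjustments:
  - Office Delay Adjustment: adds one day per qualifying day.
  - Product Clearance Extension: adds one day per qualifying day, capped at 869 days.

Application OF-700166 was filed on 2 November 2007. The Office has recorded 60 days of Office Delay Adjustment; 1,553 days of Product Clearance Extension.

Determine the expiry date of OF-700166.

2025-05-19

Base term: filing date + 15 years → 2 November 2022.
Office Delay Adjustment: +60 days → 1 January 2023.
Product Clearance Extension: 1553 days claimed exceeds the 869-day cap, so +869 days → 19 May 2025.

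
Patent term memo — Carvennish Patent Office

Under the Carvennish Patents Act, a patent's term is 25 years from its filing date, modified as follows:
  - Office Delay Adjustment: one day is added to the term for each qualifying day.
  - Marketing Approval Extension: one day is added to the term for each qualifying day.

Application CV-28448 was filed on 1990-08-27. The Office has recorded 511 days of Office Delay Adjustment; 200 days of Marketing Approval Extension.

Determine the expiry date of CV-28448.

August 7, 2017

Base term: filing date + 25 years → 27 August 2015.
Office Delay Adjustment: +511 days → 19 January 2017.
Marketing Approval Extension: +200 days → 7 August 2017.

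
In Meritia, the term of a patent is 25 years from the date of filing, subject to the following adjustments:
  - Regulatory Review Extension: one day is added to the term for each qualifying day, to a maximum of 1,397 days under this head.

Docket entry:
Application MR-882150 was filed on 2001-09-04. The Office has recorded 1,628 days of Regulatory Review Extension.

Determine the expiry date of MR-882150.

Base term: filing date + 25 years → 4 September 2026.
Regulatory Review Extension: 1628 days claimed exceeds the 1397-day cap, so +1397 days → 2 July 2030.

2030-07-02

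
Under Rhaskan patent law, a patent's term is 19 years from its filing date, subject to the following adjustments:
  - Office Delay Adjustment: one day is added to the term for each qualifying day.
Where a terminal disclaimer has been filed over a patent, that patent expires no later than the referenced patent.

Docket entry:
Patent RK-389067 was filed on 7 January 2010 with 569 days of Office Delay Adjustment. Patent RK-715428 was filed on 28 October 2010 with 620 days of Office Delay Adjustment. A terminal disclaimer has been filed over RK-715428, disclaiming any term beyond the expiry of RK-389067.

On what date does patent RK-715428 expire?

2030-07-30

Natural term of RK-715428:
  Base: filing + 19 years → 28 October 2029.
  Office Delay Adjustment: +620 days → 10 July 2031.
Expiry of referenced patent RK-389067:
  Base: filing + 19 years → 7 January 2029.
  Office Delay Adjustment: +569 days → 30 July 2030.
Terminal disclaimer: RK-715428 expires on the earlier of 10 July 2031 and 30 July 2030.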